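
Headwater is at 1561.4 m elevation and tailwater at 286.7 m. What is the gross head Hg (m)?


Hg = 1561.4 - 286.7 = 1274.7000 m


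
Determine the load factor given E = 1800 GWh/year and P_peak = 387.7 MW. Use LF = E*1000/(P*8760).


LF = 1800 * 1000 / (387.7 * 8760) = 0.5300


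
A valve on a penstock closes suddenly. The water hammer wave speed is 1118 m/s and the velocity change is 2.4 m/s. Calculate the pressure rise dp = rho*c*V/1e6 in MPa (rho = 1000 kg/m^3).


dp = 1000 * 1118 * 2.4 / 1e6 = 2.6832 MPa


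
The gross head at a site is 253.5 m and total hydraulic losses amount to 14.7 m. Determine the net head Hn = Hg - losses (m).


Hn = 253.5 - 14.7 = 238.8000 m


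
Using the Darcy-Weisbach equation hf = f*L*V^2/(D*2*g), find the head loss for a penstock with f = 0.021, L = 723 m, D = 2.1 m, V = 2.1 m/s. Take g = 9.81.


hf = 0.021 * 723 * 2.1^2 / (2.1 * 2 * 9.81) = 1.6251 m


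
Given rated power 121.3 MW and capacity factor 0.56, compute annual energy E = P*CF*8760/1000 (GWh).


E = 121.3 * 0.56 * 8760 / 1000 = 595.0493 GWh


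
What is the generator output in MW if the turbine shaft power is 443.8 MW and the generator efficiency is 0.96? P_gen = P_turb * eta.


P_gen = 443.8 * 0.96 = 426.0480 MW


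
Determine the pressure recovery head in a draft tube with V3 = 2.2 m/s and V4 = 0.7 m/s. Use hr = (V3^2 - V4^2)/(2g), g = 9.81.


hr = (2.2^2 - 0.7^2) / (2*9.81) = 0.2217 m


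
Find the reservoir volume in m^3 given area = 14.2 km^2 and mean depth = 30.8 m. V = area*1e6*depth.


V = 14.2 * 1e6 * 30.8 = 4.3736e+08 m^3


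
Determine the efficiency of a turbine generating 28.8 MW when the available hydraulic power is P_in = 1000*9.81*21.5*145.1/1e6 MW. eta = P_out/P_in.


P_in = 1000 * 9.81 * 21.5 * 145.1 / 1e6 = 30.6038 MW
eta = 28.8 / 30.6038 = 0.9411


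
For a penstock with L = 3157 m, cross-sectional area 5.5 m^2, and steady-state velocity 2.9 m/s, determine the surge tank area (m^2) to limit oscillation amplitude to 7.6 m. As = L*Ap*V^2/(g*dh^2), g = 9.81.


As = 3157 * 5.5 * 2.9^2 / (9.81 * 7.6^2) = 257.7134 m^2


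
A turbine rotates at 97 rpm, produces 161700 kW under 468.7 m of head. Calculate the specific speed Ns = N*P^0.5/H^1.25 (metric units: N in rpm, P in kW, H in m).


Ns = 97 * 161700^0.5 / 468.7^1.25 = 17.8858


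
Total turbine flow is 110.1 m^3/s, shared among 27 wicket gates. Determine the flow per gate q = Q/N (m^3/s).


q = 110.1 / 27 = 4.0778 m^3/s


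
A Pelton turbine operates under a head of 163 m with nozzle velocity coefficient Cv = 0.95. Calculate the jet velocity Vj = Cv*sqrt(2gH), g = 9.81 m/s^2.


Vj = 0.95 * sqrt(2*9.81*163) = 53.7238 m/s


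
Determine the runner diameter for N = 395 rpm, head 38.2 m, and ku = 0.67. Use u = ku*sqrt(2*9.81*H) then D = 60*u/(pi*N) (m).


u = 0.67 * sqrt(2*9.81*38.2) = 18.3424 m/s
D = 60 * 18.3424 / (pi * 395) = 0.8869 m


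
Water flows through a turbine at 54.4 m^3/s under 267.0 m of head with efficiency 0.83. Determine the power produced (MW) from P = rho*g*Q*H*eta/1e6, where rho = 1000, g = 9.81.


P = 1000 * 9.81 * 54.4 * 267.0 * 0.83 / 1e6 = 118.2653 MW


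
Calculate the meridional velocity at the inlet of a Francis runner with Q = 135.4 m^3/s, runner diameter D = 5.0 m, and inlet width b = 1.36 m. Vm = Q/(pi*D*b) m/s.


Vm = 135.4 / (pi * 5.0 * 1.36) = 6.3381 m/s


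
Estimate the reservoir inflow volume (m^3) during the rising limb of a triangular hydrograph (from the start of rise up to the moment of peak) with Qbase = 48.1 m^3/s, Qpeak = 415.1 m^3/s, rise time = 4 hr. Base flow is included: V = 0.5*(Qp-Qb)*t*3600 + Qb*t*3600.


V = 0.5*(415.1 - 48.1)*4*3600 + 48.1*4*3600 = 3.3350e+06 m^3


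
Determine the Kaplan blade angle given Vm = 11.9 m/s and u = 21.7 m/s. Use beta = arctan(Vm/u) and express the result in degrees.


beta = arctan(11.9 / 21.7) = 28.7398 degrees


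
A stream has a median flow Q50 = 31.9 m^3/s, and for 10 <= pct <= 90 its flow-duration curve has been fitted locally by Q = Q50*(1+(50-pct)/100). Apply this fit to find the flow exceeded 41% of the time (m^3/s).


Q = 31.9 * (1 + (50 - 41)/100) = 34.7710 m^3/s


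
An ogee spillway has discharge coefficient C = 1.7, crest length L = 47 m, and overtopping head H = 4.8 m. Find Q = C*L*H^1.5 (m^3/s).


Q = 1.7 * 47 * 4.8^1.5 = 840.2502 m^3/s


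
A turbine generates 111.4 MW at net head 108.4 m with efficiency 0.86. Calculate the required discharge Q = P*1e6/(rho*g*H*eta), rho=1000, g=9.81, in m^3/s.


Q = 111.4 * 1e6 / (1000 * 9.81 * 108.4 * 0.86) = 121.8115 m^3/s


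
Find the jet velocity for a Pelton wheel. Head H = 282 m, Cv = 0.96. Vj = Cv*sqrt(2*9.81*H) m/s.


Vj = 0.96 * sqrt(2*9.81*282) = 71.4077 m/s


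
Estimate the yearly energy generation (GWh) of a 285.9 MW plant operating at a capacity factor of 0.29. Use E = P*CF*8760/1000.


E = 285.9 * 0.29 * 8760 / 1000 = 726.3004 GWh


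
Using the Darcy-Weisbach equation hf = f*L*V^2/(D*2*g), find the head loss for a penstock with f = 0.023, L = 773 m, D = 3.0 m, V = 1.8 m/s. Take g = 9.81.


hf = 0.023 * 773 * 1.8^2 / (3.0 * 2 * 9.81) = 0.9787 m


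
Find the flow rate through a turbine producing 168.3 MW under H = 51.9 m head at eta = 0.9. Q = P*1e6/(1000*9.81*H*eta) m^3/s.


Q = 168.3 * 1e6 / (1000 * 9.81 * 51.9 * 0.9) = 367.2867 m^3/s


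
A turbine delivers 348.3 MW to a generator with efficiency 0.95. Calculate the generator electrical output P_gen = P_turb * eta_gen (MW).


P_gen = 348.3 * 0.95 = 330.8850 MW


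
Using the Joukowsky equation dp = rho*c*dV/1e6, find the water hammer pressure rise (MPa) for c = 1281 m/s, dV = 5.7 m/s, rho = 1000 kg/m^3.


dp = 1000 * 1281 * 5.7 / 1e6 = 7.3017 MPa


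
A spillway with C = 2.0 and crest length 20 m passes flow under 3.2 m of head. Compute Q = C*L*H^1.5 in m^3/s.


Q = 2.0 * 20 * 3.2^1.5 = 228.9734 m^3/s


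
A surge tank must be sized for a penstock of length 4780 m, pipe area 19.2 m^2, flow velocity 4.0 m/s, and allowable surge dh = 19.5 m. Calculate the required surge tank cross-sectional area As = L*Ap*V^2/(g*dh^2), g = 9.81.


As = 4780 * 19.2 * 4.0^2 / (9.81 * 19.5^2) = 393.6506 m^2


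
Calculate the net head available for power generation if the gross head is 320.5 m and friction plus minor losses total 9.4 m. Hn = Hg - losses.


Hn = 320.5 - 9.4 = 311.1000 m


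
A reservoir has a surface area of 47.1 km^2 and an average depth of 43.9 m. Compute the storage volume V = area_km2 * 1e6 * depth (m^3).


V = 47.1 * 1e6 * 43.9 = 2.0677e+09 m^3


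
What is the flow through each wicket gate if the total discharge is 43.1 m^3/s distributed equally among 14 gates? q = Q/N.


q = 43.1 / 14 = 3.0786 m^3/s


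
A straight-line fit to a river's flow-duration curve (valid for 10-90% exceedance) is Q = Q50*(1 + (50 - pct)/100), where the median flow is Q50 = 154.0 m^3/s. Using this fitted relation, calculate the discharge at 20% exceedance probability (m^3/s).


Q = 154.0 * (1 + (50 - 20)/100) = 200.2000 m^3/s


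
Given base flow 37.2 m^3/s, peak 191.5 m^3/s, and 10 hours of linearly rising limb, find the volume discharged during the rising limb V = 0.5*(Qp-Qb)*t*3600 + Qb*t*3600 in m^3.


V = 0.5*(191.5 - 37.2)*10*3600 + 37.2*10*3600 = 4.1166e+06 m^3


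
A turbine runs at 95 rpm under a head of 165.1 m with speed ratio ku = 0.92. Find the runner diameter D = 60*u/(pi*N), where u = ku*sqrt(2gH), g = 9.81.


u = 0.92 * sqrt(2*9.81*165.1) = 52.3614 m/s
D = 60 * 52.3614 / (pi * 95) = 10.5266 m


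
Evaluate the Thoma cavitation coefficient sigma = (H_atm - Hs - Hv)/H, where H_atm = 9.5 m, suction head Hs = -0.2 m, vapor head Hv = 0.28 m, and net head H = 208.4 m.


sigma = (9.5 - (-0.2) - 0.28) / 208.4 = 0.0452


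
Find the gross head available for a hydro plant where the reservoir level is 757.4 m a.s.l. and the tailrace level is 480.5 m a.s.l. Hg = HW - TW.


Hg = 757.4 - 480.5 = 276.9000 m


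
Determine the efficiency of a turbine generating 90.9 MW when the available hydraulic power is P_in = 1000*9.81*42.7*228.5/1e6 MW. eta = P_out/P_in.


P_in = 1000 * 9.81 * 42.7 * 228.5 / 1e6 = 95.7157 MW
eta = 90.9 / 95.7157 = 0.9497


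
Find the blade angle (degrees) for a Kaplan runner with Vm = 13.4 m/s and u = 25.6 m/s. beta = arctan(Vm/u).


beta = arctan(13.4 / 25.6) = 27.6292 degrees


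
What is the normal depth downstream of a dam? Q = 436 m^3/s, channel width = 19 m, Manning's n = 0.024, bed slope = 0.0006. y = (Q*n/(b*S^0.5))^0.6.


y = (436 * 0.024 / (19 * 0.0006^0.5))^0.6 = 6.4732 m


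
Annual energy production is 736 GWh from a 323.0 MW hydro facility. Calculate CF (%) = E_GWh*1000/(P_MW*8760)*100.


CF = 736 * 1000 / (323.0 * 8760) * 100 = 26.0118 %


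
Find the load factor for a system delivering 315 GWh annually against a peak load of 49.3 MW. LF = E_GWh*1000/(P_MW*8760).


LF = 315 * 1000 / (49.3 * 8760) = 0.7294


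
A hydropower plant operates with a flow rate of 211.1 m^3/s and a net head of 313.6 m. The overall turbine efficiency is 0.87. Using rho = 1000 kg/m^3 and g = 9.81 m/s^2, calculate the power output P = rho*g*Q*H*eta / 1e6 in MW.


P = 1000 * 9.81 * 211.1 * 313.6 * 0.87 / 1e6 = 565.0053 MW


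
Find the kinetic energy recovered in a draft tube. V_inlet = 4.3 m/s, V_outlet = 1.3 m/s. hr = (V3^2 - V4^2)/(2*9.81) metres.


hr = (4.3^2 - 1.3^2) / (2*9.81) = 0.8563 m


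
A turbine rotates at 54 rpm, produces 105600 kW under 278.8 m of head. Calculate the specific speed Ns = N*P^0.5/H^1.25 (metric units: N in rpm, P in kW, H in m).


Ns = 54 * 105600^0.5 / 278.8^1.25 = 15.4032


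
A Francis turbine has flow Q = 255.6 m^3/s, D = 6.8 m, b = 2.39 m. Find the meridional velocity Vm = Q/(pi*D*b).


Vm = 255.6 / (pi * 6.8 * 2.39) = 5.0062 m/s


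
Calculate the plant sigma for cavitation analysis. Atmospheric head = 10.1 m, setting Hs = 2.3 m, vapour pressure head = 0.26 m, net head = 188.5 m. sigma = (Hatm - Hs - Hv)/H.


sigma = (10.1 - 2.3 - 0.26) / 188.5 = 0.0400


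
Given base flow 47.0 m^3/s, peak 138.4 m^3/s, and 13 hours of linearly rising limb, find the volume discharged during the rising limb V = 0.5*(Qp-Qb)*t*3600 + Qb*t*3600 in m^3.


V = 0.5*(138.4 - 47.0)*13*3600 + 47.0*13*3600 = 4.3384e+06 m^3


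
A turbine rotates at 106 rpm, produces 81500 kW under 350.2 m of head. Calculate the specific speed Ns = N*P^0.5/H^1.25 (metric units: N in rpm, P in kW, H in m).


Ns = 106 * 81500^0.5 / 350.2^1.25 = 19.9751


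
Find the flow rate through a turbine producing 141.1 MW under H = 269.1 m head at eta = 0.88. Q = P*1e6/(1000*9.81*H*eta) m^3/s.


Q = 141.1 * 1e6 / (1000 * 9.81 * 269.1 * 0.88) = 60.7382 m^3/s


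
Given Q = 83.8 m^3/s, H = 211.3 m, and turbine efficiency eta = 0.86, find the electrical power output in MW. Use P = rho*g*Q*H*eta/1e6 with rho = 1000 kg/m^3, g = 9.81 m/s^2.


P = 1000 * 9.81 * 83.8 * 211.3 * 0.86 / 1e6 = 149.3864 MW


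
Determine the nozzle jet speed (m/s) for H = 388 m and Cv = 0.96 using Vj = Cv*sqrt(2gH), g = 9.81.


Vj = 0.96 * sqrt(2*9.81*388) = 83.7600 m/s


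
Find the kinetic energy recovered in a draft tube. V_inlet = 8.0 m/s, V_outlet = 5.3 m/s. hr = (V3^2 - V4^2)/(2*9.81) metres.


hr = (8.0^2 - 5.3^2) / (2*9.81) = 1.8303 m


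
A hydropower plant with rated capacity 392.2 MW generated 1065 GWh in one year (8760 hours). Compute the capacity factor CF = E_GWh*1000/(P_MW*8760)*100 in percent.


CF = 1065 * 1000 / (392.2 * 8760) * 100 = 30.9983 %


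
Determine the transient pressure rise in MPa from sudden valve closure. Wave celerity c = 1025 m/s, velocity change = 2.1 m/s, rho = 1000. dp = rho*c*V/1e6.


dp = 1000 * 1025 * 2.1 / 1e6 = 2.1525 MPa


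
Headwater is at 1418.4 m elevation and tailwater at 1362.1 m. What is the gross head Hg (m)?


Hg = 1418.4 - 1362.1 = 56.3000 m


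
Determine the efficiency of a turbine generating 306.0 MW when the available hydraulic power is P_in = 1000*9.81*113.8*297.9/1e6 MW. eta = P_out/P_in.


P_in = 1000 * 9.81 * 113.8 * 297.9 / 1e6 = 332.5690 MW
eta = 306.0 / 332.5690 = 0.9201


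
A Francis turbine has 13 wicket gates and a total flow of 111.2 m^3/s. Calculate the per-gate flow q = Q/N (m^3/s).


q = 111.2 / 13 = 8.5538 m^3/s


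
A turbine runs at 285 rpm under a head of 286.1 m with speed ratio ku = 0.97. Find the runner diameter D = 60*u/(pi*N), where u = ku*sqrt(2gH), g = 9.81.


u = 0.97 * sqrt(2*9.81*286.1) = 72.6742 m/s
D = 60 * 72.6742 / (pi * 285) = 4.8701 m


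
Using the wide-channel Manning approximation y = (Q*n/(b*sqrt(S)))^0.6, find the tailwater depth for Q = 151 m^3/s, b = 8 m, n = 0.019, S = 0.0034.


y = (151 * 0.019 / (8 * 0.0034^0.5))^0.6 = 2.9740 m


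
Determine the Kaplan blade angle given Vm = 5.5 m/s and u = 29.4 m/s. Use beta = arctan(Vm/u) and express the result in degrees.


beta = arctan(5.5 / 29.4) = 10.5961 degrees


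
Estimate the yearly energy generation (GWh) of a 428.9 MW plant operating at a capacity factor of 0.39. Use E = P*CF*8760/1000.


E = 428.9 * 0.39 * 8760 / 1000 = 1465.2940 GWh


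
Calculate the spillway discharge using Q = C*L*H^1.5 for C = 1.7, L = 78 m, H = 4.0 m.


Q = 1.7 * 78 * 4.0^1.5 = 1060.8000 m^3/s


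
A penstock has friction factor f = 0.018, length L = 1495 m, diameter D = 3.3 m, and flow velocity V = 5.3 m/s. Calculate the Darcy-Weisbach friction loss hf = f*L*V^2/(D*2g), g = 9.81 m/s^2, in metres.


hf = 0.018 * 1495 * 5.3^2 / (3.3 * 2 * 9.81) = 11.6749 m


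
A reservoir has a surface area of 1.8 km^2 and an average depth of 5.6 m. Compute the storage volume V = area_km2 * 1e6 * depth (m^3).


V = 1.8 * 1e6 * 5.6 = 1.0080e+07 m^3


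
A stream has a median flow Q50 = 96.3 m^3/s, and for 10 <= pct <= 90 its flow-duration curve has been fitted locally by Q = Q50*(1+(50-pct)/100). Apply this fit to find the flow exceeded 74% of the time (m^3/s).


Q = 96.3 * (1 + (50 - 74)/100) = 73.1880 m^3/s


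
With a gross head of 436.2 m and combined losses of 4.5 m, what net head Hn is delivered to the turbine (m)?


Hn = 436.2 - 4.5 = 431.7000 m


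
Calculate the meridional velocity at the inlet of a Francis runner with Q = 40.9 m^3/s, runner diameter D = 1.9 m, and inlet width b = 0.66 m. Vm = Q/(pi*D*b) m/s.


Vm = 40.9 / (pi * 1.9 * 0.66) = 10.3819 m/s


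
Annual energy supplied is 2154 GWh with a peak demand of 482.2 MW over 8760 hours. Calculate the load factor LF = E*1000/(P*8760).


LF = 2154 * 1000 / (482.2 * 8760) = 0.5099


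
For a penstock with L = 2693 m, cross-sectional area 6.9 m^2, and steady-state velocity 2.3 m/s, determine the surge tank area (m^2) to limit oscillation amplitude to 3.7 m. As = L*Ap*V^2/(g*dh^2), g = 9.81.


As = 2693 * 6.9 * 2.3^2 / (9.81 * 3.7^2) = 731.9285 m^2


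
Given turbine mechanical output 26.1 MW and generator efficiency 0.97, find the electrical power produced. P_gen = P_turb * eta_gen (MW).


P_gen = 26.1 * 0.97 = 25.3170 MW


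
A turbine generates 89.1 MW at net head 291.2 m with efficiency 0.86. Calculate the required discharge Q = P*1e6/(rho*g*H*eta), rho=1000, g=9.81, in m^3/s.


Q = 89.1 * 1e6 / (1000 * 9.81 * 291.2 * 0.86) = 36.2676 m^3/s


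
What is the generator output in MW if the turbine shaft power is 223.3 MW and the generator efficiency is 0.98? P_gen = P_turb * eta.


P_gen = 223.3 * 0.98 = 218.8340 MW


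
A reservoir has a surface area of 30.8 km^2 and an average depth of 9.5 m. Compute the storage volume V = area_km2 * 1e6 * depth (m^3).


V = 30.8 * 1e6 * 9.5 = 2.9260e+08 m^3


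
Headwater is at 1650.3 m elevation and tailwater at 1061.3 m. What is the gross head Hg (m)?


Hg = 1650.3 - 1061.3 = 589.0000 m


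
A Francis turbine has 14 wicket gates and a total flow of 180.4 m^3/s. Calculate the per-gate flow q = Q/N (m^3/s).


q = 180.4 / 14 = 12.8857 m^3/s


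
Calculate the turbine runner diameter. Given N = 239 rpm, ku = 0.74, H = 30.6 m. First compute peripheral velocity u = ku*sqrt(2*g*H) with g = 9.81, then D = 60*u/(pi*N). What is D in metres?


u = 0.74 * sqrt(2*9.81*30.6) = 18.1318 m/s
D = 60 * 18.1318 / (pi * 239) = 1.4489 m


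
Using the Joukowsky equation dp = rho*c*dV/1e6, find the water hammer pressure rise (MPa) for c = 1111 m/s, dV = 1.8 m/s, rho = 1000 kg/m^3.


dp = 1000 * 1111 * 1.8 / 1e6 = 1.9998 MPa


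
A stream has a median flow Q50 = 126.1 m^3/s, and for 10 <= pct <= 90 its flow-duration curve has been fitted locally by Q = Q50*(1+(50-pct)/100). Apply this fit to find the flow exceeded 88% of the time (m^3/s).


Q = 126.1 * (1 + (50 - 88)/100) = 78.1820 m^3/s


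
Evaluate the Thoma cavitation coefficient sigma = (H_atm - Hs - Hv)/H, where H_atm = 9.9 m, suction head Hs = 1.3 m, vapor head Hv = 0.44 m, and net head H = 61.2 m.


sigma = (9.9 - 1.3 - 0.44) / 61.2 = 0.1333


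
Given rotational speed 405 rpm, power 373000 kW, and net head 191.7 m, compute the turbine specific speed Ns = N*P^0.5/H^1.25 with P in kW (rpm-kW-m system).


Ns = 405 * 373000^0.5 / 191.7^1.25 = 346.7622


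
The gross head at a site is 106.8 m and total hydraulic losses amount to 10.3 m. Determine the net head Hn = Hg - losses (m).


Hn = 106.8 - 10.3 = 96.5000 m


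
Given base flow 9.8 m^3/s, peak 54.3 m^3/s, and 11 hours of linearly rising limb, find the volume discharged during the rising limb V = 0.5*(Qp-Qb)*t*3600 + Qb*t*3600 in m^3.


V = 0.5*(54.3 - 9.8)*11*3600 + 9.8*11*3600 = 1.2692e+06 m^3


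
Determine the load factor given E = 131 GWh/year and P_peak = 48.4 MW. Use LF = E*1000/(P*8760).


LF = 131 * 1000 / (48.4 * 8760) = 0.3090


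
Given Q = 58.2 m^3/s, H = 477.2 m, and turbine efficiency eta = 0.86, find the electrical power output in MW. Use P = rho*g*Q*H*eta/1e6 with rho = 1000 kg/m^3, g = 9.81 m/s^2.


P = 1000 * 9.81 * 58.2 * 477.2 * 0.86 / 1e6 = 234.3100 MW


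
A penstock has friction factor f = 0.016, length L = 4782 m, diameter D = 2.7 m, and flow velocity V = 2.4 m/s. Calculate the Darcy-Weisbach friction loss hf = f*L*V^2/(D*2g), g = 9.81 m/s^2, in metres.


hf = 0.016 * 4782 * 2.4^2 / (2.7 * 2 * 9.81) = 8.3193 m


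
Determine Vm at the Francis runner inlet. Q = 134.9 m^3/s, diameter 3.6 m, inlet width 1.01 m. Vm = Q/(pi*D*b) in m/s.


Vm = 134.9 / (pi * 3.6 * 1.01) = 11.8097 m/s


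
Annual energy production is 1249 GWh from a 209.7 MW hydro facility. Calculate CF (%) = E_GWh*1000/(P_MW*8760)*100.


CF = 1249 * 1000 / (209.7 * 8760) * 100 = 67.9923 %


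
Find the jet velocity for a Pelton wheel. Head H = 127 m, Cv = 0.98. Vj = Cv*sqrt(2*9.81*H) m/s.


Vj = 0.98 * sqrt(2*9.81*127) = 48.9190 m/s


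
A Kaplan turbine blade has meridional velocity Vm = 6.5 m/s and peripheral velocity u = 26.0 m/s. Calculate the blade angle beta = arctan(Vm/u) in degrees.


beta = arctan(6.5 / 26.0) = 14.0362 degrees


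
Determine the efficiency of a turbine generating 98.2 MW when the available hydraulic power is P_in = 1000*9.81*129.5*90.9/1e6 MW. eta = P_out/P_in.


P_in = 1000 * 9.81 * 129.5 * 90.9 / 1e6 = 115.4789 MW
eta = 98.2 / 115.4789 = 0.8504


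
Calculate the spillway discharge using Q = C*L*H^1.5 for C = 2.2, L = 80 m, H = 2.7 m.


Q = 2.2 * 80 * 2.7^1.5 = 780.8333 m^3/s


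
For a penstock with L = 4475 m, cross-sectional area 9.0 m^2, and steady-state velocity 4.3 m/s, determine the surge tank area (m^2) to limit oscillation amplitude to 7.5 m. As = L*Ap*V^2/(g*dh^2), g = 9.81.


As = 4475 * 9.0 * 4.3^2 / (9.81 * 7.5^2) = 1349.5250 m^2


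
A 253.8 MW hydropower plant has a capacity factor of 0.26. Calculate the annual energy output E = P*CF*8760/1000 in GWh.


E = 253.8 * 0.26 * 8760 / 1000 = 578.0549 GWh


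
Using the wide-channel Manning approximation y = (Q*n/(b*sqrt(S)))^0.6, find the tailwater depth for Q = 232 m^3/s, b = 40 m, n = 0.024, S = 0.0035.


y = (232 * 0.024 / (40 * 0.0035^0.5))^0.6 = 1.6709 m


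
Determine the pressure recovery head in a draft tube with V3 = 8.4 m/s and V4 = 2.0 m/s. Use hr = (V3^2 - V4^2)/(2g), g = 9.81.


hr = (8.4^2 - 2.0^2) / (2*9.81) = 3.3925 m


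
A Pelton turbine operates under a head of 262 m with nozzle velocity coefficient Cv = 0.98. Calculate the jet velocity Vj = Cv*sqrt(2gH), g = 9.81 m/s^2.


Vj = 0.98 * sqrt(2*9.81*262) = 70.2629 m/s


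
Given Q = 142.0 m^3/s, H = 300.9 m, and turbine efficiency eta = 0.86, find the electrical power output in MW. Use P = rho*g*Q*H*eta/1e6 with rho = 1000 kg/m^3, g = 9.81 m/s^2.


P = 1000 * 9.81 * 142.0 * 300.9 * 0.86 / 1e6 = 360.4774 MW


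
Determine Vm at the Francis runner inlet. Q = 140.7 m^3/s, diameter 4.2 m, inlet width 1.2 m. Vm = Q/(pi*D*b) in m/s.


Vm = 140.7 / (pi * 4.2 * 1.2) = 8.8862 m/s


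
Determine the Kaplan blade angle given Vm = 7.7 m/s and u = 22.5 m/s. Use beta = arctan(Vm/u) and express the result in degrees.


beta = arctan(7.7 / 22.5) = 18.8921 degrees


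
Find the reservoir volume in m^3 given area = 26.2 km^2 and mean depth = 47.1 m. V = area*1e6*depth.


V = 26.2 * 1e6 * 47.1 = 1.2340e+09 m^3


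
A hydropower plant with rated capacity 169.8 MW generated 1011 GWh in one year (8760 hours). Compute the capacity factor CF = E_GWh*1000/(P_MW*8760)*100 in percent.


CF = 1011 * 1000 / (169.8 * 8760) * 100 = 67.9688 %


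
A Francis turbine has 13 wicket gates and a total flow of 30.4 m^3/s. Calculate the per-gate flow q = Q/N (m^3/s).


q = 30.4 / 13 = 2.3385 m^3/s


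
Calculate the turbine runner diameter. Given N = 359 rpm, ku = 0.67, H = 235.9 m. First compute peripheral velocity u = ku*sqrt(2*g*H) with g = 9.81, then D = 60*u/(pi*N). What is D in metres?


u = 0.67 * sqrt(2*9.81*235.9) = 45.5815 m/s
D = 60 * 45.5815 / (pi * 359) = 2.4249 m


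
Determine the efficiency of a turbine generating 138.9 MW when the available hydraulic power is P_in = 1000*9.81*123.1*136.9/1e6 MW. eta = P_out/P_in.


P_in = 1000 * 9.81 * 123.1 * 136.9 / 1e6 = 165.3219 MW
eta = 138.9 / 165.3219 = 0.8402


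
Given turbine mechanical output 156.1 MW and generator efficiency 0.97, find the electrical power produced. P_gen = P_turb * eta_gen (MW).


P_gen = 156.1 * 0.97 = 151.4170 MW


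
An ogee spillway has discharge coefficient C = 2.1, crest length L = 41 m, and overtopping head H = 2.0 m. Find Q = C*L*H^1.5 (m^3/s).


Q = 2.1 * 41 * 2.0^1.5 = 243.5276 m^3/s


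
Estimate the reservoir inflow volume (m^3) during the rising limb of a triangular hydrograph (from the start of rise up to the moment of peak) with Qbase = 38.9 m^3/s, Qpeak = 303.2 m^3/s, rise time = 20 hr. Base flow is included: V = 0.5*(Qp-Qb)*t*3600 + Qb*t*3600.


V = 0.5*(303.2 - 38.9)*20*3600 + 38.9*20*3600 = 1.2316e+07 m^3


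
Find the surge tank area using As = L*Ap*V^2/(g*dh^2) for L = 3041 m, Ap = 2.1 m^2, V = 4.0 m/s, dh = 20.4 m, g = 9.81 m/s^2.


As = 3041 * 2.1 * 4.0^2 / (9.81 * 20.4^2) = 25.0280 m^2


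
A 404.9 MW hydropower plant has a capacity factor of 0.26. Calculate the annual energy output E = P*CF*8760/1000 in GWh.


E = 404.9 * 0.26 * 8760 / 1000 = 922.2002 GWh


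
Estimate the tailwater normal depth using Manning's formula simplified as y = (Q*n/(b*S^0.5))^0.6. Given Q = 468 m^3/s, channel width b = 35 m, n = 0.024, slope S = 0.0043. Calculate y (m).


y = (468 * 0.024 / (35 * 0.0043^0.5))^0.6 = 2.5929 m


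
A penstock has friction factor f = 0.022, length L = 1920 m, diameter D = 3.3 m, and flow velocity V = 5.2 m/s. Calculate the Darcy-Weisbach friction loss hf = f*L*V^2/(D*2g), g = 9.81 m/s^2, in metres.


hf = 0.022 * 1920 * 5.2^2 / (3.3 * 2 * 9.81) = 17.6408 m


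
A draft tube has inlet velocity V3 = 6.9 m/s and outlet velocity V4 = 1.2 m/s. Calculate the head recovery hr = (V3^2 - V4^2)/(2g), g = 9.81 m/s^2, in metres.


hr = (6.9^2 - 1.2^2) / (2*9.81) = 2.3532 m


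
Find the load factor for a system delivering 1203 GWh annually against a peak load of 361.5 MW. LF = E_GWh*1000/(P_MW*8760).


LF = 1203 * 1000 / (361.5 * 8760) = 0.3799


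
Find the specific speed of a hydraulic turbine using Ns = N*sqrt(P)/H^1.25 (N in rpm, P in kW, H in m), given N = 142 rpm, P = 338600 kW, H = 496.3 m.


Ns = 142 * 338600^0.5 / 496.3^1.25 = 35.2737


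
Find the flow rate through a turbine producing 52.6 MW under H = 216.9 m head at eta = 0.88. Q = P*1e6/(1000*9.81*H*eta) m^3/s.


Q = 52.6 * 1e6 / (1000 * 9.81 * 216.9 * 0.88) = 28.0915 m^3/s


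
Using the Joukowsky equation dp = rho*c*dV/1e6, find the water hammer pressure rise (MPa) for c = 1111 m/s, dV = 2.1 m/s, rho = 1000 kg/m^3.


dp = 1000 * 1111 * 2.1 / 1e6 = 2.3331 MPa


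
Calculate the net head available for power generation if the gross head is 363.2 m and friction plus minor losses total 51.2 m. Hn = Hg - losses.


Hn = 363.2 - 51.2 = 312.0000 m


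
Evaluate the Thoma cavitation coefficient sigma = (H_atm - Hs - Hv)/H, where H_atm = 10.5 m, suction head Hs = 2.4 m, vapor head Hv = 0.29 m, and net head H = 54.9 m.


sigma = (10.5 - 2.4 - 0.29) / 54.9 = 0.1423


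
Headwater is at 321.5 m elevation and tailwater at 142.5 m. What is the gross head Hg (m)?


Hg = 321.5 - 142.5 = 179.0000 m


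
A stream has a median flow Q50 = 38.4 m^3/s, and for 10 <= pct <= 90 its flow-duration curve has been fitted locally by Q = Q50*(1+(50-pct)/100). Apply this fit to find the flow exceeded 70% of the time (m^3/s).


Q = 38.4 * (1 + (50 - 70)/100) = 30.7200 m^3/s


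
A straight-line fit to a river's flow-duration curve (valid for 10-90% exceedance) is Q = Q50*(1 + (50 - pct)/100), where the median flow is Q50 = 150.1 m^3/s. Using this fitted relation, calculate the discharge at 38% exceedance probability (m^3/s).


Q = 150.1 * (1 + (50 - 38)/100) = 168.1120 m^3/s


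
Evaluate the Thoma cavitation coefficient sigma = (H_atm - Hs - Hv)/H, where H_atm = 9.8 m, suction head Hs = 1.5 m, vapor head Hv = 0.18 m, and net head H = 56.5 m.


sigma = (9.8 - 1.5 - 0.18) / 56.5 = 0.1437


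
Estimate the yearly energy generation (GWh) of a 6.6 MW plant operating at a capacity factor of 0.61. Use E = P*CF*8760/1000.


E = 6.6 * 0.61 * 8760 / 1000 = 35.2678 GWh


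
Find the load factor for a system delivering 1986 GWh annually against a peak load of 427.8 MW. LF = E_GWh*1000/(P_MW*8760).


LF = 1986 * 1000 / (427.8 * 8760) = 0.5299


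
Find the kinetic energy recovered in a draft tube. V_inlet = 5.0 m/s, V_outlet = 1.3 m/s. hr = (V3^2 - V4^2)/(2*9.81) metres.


hr = (5.0^2 - 1.3^2) / (2*9.81) = 1.1881 m


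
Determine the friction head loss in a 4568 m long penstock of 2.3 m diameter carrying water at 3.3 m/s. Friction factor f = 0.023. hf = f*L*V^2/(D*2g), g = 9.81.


hf = 0.023 * 4568 * 3.3^2 / (2.3 * 2 * 9.81) = 25.3545 m


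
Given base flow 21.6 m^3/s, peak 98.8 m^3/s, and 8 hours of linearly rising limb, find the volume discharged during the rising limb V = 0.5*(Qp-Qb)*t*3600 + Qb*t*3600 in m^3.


V = 0.5*(98.8 - 21.6)*8*3600 + 21.6*8*3600 = 1.7338e+06 m^3


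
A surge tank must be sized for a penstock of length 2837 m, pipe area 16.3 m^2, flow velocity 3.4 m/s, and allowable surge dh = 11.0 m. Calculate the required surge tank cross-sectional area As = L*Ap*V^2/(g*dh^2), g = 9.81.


As = 2837 * 16.3 * 3.4^2 / (9.81 * 11.0^2) = 450.3502 m^2


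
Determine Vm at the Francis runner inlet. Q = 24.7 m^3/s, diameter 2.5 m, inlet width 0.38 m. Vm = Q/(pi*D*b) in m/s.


Vm = 24.7 / (pi * 2.5 * 0.38) = 8.2761 m/s


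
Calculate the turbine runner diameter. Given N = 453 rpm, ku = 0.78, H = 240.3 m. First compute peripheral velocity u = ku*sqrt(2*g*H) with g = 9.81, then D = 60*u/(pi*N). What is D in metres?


u = 0.78 * sqrt(2*9.81*240.3) = 53.5576 m/s
D = 60 * 53.5576 / (pi * 453) = 2.2580 m


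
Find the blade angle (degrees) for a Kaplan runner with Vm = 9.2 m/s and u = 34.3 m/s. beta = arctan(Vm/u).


beta = arctan(9.2 / 34.3) = 15.0146 degrees


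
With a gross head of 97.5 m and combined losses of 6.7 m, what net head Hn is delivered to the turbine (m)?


Hn = 97.5 - 6.7 = 90.8000 m


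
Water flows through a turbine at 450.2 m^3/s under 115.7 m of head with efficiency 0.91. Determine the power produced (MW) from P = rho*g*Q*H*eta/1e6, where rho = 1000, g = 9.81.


P = 1000 * 9.81 * 450.2 * 115.7 * 0.91 / 1e6 = 464.9960 MW


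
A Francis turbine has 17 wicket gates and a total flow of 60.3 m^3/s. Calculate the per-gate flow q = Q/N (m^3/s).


q = 60.3 / 17 = 3.5471 m^3/s


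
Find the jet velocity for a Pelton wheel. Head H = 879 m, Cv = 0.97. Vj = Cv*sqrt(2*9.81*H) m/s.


Vj = 0.97 * sqrt(2*9.81*879) = 127.3842 m/s


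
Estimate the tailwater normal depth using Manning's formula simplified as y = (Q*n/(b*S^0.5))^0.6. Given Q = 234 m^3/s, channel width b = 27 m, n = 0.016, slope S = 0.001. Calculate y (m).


y = (234 * 0.016 / (27 * 0.001^0.5))^0.6 = 2.4276 m


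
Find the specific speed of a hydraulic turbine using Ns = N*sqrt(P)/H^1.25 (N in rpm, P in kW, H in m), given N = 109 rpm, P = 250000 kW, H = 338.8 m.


Ns = 109 * 250000^0.5 / 338.8^1.25 = 37.4945


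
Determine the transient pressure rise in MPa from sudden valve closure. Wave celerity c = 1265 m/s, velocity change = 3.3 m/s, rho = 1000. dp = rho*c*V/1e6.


dp = 1000 * 1265 * 3.3 / 1e6 = 4.1745 MPa


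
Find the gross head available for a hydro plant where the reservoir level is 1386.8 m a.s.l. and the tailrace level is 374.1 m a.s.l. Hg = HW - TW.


Hg = 1386.8 - 374.1 = 1012.7000 m


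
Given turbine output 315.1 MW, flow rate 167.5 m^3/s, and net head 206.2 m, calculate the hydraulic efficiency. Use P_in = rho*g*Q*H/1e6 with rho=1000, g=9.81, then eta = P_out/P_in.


P_in = 1000 * 9.81 * 167.5 * 206.2 / 1e6 = 338.8227 MW
eta = 315.1 / 338.8227 = 0.9300


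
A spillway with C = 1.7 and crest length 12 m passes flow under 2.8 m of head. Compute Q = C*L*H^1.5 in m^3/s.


Q = 1.7 * 12 * 2.8^1.5 = 95.5800 m^3/s


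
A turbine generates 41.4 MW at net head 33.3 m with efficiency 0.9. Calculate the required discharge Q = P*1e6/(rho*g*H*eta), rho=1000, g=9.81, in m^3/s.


Q = 41.4 * 1e6 / (1000 * 9.81 * 33.3 * 0.9) = 140.8136 m^3/s


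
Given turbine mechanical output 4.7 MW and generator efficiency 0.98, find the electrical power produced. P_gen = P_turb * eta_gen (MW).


P_gen = 4.7 * 0.98 = 4.6060 MW


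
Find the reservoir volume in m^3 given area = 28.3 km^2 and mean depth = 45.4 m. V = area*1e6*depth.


V = 28.3 * 1e6 * 45.4 = 1.2848e+09 m^3


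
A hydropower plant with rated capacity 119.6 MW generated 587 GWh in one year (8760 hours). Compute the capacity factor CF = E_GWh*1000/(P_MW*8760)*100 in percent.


CF = 587 * 1000 / (119.6 * 8760) * 100 = 56.0277 %


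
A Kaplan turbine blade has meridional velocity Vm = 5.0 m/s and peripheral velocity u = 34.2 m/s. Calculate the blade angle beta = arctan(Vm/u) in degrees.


beta = arctan(5.0 / 34.2) = 8.3176 degrees


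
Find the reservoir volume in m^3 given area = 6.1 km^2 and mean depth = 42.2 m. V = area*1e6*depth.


V = 6.1 * 1e6 * 42.2 = 2.5742e+08 m^3


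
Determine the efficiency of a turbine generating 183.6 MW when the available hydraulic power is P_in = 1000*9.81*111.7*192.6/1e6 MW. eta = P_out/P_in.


P_in = 1000 * 9.81 * 111.7 * 192.6 / 1e6 = 211.0467 MW
eta = 183.6 / 211.0467 = 0.8699


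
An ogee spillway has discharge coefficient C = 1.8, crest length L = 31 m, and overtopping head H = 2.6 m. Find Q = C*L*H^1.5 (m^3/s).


Q = 1.8 * 31 * 2.6^1.5 = 233.9345 m^3/s


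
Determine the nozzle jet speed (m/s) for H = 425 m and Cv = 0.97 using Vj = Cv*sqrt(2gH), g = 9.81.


Vj = 0.97 * sqrt(2*9.81*425) = 88.5759 m/s


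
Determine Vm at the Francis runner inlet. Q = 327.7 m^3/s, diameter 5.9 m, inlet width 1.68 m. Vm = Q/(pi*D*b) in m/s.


Vm = 327.7 / (pi * 5.9 * 1.68) = 10.5236 m/s


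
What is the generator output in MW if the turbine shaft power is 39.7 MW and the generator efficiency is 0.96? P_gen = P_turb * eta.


P_gen = 39.7 * 0.96 = 38.1120 MW


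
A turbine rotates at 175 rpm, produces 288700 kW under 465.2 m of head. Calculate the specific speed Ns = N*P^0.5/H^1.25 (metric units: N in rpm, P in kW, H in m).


Ns = 175 * 288700^0.5 / 465.2^1.25 = 43.5223


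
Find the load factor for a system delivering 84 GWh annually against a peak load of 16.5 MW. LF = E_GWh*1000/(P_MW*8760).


LF = 84 * 1000 / (16.5 * 8760) = 0.5812


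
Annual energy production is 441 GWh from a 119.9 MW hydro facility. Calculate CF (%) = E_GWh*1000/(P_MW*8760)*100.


CF = 441 * 1000 / (119.9 * 8760) * 100 = 41.9870 %


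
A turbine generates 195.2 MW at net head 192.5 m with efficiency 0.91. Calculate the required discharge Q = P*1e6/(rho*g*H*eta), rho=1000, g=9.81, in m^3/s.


Q = 195.2 * 1e6 / (1000 * 9.81 * 192.5 * 0.91) = 113.5896 m^3/s


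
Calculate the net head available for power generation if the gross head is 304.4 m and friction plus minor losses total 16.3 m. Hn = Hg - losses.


Hn = 304.4 - 16.3 = 288.1000 m


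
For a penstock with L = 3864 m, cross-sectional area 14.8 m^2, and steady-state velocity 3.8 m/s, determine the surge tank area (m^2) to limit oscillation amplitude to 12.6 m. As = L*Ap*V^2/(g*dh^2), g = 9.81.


As = 3864 * 14.8 * 3.8^2 / (9.81 * 12.6^2) = 530.2198 m^2


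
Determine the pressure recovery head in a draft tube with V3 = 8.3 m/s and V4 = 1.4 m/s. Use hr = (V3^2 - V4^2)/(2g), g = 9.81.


hr = (8.3^2 - 1.4^2) / (2*9.81) = 3.4113 m


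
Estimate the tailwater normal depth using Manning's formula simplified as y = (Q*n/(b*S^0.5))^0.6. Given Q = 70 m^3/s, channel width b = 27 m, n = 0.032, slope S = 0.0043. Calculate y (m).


y = (70 * 0.032 / (27 * 0.0043^0.5))^0.6 = 1.1516 m


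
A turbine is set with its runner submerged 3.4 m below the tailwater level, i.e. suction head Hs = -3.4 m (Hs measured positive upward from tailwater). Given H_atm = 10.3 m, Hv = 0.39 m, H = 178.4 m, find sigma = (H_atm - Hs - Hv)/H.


sigma = (10.3 - (-3.4) - 0.39) / 178.4 = 0.0746


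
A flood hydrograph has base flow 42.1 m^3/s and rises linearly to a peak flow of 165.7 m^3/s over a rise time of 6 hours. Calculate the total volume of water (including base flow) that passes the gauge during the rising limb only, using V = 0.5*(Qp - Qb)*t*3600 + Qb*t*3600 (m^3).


V = 0.5*(165.7 - 42.1)*6*3600 + 42.1*6*3600 = 2.2442e+06 m^3


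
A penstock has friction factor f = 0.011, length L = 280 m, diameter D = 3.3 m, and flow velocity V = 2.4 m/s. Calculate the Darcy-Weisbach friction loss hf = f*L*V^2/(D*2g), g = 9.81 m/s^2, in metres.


hf = 0.011 * 280 * 2.4^2 / (3.3 * 2 * 9.81) = 0.2740 m


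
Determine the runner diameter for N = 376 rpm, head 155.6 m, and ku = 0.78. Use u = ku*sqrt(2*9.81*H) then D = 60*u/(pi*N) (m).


u = 0.78 * sqrt(2*9.81*155.6) = 43.0972 m/s
D = 60 * 43.0972 / (pi * 376) = 2.1891 m


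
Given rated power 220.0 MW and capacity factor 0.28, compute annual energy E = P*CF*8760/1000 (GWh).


E = 220.0 * 0.28 * 8760 / 1000 = 539.6160 GWh


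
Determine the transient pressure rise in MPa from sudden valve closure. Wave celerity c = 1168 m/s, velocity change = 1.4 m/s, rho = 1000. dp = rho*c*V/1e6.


dp = 1000 * 1168 * 1.4 / 1e6 = 1.6352 MPa


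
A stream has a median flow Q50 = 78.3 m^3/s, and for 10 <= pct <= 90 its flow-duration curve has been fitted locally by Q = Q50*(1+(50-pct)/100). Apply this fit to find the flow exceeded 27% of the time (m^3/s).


Q = 78.3 * (1 + (50 - 27)/100) = 96.3090 m^3/s


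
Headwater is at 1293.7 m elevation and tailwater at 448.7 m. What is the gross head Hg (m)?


Hg = 1293.7 - 448.7 = 845.0000 m


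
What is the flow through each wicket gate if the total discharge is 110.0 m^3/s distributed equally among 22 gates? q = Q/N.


q = 110.0 / 22 = 5.0000 m^3/s


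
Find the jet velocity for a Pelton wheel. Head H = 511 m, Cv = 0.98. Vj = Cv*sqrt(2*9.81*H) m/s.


Vj = 0.98 * sqrt(2*9.81*511) = 98.1264 m/s


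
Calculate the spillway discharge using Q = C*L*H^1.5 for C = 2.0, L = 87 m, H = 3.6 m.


Q = 2.0 * 87 * 3.6^1.5 = 1188.5104 m^3/s


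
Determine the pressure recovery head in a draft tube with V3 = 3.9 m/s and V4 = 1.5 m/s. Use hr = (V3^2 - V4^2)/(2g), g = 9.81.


hr = (3.9^2 - 1.5^2) / (2*9.81) = 0.6606 m


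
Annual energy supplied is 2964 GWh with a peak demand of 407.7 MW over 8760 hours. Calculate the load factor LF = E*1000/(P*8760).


LF = 2964 * 1000 / (407.7 * 8760) = 0.8299


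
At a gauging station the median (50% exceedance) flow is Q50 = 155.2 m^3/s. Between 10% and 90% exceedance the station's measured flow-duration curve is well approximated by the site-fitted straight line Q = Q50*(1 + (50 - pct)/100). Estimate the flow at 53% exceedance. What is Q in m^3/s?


Q = 155.2 * (1 + (50 - 53)/100) = 150.5440 m^3/s


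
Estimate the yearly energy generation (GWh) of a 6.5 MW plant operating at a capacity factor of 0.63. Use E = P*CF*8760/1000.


E = 6.5 * 0.63 * 8760 / 1000 = 35.8722 GWh


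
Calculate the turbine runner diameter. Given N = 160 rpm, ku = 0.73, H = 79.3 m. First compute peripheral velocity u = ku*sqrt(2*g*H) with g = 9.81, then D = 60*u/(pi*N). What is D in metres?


u = 0.73 * sqrt(2*9.81*79.3) = 28.7945 m/s
D = 60 * 28.7945 / (pi * 160) = 3.4371 m


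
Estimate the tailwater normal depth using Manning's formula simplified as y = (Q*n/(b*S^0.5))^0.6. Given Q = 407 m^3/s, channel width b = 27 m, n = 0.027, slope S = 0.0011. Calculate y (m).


y = (407 * 0.027 / (27 * 0.0011^0.5))^0.6 = 4.5013 m


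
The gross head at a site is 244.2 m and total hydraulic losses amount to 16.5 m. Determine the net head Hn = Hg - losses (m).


Hn = 244.2 - 16.5 = 227.7000 m


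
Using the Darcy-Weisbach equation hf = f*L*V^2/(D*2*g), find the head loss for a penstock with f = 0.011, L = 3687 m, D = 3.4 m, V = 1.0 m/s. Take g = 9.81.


hf = 0.011 * 3687 * 1.0^2 / (3.4 * 2 * 9.81) = 0.6080 m


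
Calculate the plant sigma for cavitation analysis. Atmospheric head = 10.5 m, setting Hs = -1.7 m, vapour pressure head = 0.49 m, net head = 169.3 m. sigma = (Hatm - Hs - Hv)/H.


sigma = (10.5 - (-1.7) - 0.49) / 169.3 = 0.0692


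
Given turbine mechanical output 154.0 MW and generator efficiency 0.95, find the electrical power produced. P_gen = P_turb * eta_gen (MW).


P_gen = 154.0 * 0.95 = 146.3000 MW


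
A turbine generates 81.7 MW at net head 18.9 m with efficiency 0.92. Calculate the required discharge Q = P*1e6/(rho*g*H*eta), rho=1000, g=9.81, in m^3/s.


Q = 81.7 * 1e6 / (1000 * 9.81 * 18.9 * 0.92) = 478.9646 m^3/s


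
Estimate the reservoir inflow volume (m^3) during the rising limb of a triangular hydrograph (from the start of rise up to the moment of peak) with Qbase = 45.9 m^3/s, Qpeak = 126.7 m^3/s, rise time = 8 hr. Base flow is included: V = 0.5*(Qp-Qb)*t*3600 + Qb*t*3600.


V = 0.5*(126.7 - 45.9)*8*3600 + 45.9*8*3600 = 2.4854e+06 m^3


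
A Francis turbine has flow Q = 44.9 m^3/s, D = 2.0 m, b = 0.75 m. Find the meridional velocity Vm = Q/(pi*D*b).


Vm = 44.9 / (pi * 2.0 * 0.75) = 9.5281 m/s


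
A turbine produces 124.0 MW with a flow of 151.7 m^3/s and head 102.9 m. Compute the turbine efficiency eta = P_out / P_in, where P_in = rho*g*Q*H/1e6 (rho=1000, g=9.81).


P_in = 1000 * 9.81 * 151.7 * 102.9 / 1e6 = 153.1334 MW
eta = 124.0 / 153.1334 = 0.8098


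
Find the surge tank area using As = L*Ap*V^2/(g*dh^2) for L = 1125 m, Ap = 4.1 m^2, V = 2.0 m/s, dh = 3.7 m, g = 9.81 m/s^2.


As = 1125 * 4.1 * 2.0^2 / (9.81 * 3.7^2) = 137.3801 m^2
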